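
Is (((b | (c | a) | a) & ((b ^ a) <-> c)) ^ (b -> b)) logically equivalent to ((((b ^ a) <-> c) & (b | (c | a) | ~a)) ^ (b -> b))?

a  b  c  |  φ  ψ
1  1  1  |  1  1
1  1  0  |  0  0
1  0  1  |  0  0
1  0  0  |  1  1
0  1  1  |  0  0
0  1  0  |  1  1
0  0  1  |  1  1
0  0  0  |  1  0
The columns differ at a=0, b=0, c=0 (φ=1, ψ=0), so they are not equivalent.

not equivalent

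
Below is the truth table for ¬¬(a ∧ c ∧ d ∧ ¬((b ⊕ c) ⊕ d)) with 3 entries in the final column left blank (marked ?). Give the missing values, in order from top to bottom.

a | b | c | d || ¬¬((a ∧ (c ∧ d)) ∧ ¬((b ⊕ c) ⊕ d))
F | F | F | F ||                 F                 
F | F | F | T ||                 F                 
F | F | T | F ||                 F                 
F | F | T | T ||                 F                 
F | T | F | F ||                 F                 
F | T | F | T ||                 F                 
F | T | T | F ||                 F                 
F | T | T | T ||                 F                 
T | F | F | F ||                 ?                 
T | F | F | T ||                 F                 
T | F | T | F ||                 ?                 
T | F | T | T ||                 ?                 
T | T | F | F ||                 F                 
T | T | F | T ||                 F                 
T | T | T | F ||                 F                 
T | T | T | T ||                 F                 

Row a=T, b=F, c=F, d=F: (a ∧ c ∧ d ∧ ¬((b ⊕ c) ⊕ d)) = F, ¬(a ∧ c ∧ d ∧ ¬((b ⊕ c) ⊕ d)) = T, so ¬¬((a ∧ (c ∧ d)) ∧ ¬((b ⊕ c) ⊕ d)) = F.
Row a=T, b=F, c=T, d=F: (a ∧ c ∧ d ∧ ¬((b ⊕ c) ⊕ d)) = F, ¬(a ∧ c ∧ d ∧ ¬((b ⊕ c) ⊕ d)) = T, so ¬¬((a ∧ (c ∧ d)) ∧ ¬((b ⊕ c) ⊕ d)) = F.
Row a=T, b=F, c=T, d=T: (a ∧ c ∧ d ∧ ¬((b ⊕ c) ⊕ d)) = T, ¬(a ∧ c ∧ d ∧ ¬((b ⊕ c) ⊕ d)) = F, so ¬¬((a ∧ (c ∧ d)) ∧ ¬((b ⊕ c) ⊕ d)) = T.

F, F, T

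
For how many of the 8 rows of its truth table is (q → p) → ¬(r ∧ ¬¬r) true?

  p   |   q   |   r   || ((q → p) → ¬(r ∧ ¬¬r))
 True |  True |  True ||         False         
 True |  True | False ||          True         
 True | False |  True ||         False         
 True | False | False ||          True         
False |  True |  True ||          True         
False |  True | False ||          True         
False | False |  True ||         False         
False | False | False ||          True         
The formula is true on 5 of the 8 rows.

5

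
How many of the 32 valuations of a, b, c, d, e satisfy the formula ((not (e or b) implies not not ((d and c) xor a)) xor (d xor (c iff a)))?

14

a | b | c | d | e | φ
- | - | - | - | - | -
F | F | F | F | F | T
F | F | F | F | T | F
F | F | F | T | F | F
F | F | F | T | T | T
F | F | T | F | F | F
F | F | T | F | T | T
F | F | T | T | F | F
F | F | T | T | T | F
F | T | F | F | F | F
F | T | F | F | T | F
F | T | F | T | F | T
F | T | F | T | T | T
F | T | T | F | F | T
F | T | T | F | T | T
F | T | T | T | F | F
F | T | T | T | T | F
T | F | F | F | F | T
T | F | F | F | T | T
T | F | F | T | F | F
T | F | F | T | T | F
T | F | T | F | F | F
T | F | T | F | T | F
T | F | T | T | F | F
T | F | T | T | T | T
T | T | F | F | F | T
T | T | F | F | T | T
T | T | F | T | F | F
T | T | F | T | T | F
T | T | T | F | F | F
T | T | T | F | T | F
T | T | T | T | F | T
T | T | T | T | T | T
The formula is true on 14 of the 32 rows.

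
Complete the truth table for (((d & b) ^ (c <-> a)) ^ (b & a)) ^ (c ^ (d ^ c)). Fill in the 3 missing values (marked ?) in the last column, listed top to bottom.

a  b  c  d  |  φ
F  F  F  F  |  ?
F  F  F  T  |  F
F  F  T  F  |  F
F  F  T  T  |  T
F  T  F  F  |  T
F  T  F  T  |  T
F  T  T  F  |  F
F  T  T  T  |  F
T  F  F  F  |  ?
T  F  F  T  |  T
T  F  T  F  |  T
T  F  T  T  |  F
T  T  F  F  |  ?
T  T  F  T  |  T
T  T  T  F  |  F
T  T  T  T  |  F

T, F, T

Row a=F, b=F, c=F, d=F: (((d & b) ^ (c <-> a)) ^ (b & a)) = T, (c ^ (d ^ c)) = F, so the formula = T.
Row a=T, b=F, c=F, d=F: (((d & b) ^ (c <-> a)) ^ (b & a)) = F, (c ^ (d ^ c)) = F, so the formula = F.
Row a=T, b=T, c=F, d=F: (((d & b) ^ (c <-> a)) ^ (b & a)) = T, (c ^ (d ^ c)) = F, so the formula = T.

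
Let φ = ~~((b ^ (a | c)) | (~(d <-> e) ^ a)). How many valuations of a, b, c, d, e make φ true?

24

a | b | c | d | e | φ
- | - | - | - | - | -
1 | 1 | 1 | 1 | 1 | 1
1 | 1 | 1 | 1 | 0 | 0
1 | 1 | 1 | 0 | 1 | 0
1 | 1 | 1 | 0 | 0 | 1
1 | 1 | 0 | 1 | 1 | 1
1 | 1 | 0 | 1 | 0 | 0
1 | 1 | 0 | 0 | 1 | 0
1 | 1 | 0 | 0 | 0 | 1
1 | 0 | 1 | 1 | 1 | 1
1 | 0 | 1 | 1 | 0 | 1
1 | 0 | 1 | 0 | 1 | 1
1 | 0 | 1 | 0 | 0 | 1
1 | 0 | 0 | 1 | 1 | 1
1 | 0 | 0 | 1 | 0 | 1
1 | 0 | 0 | 0 | 1 | 1
1 | 0 | 0 | 0 | 0 | 1
0 | 1 | 1 | 1 | 1 | 0
0 | 1 | 1 | 1 | 0 | 1
0 | 1 | 1 | 0 | 1 | 1
0 | 1 | 1 | 0 | 0 | 0
0 | 1 | 0 | 1 | 1 | 1
0 | 1 | 0 | 1 | 0 | 1
0 | 1 | 0 | 0 | 1 | 1
0 | 1 | 0 | 0 | 0 | 1
0 | 0 | 1 | 1 | 1 | 1
0 | 0 | 1 | 1 | 0 | 1
0 | 0 | 1 | 0 | 1 | 1
0 | 0 | 1 | 0 | 0 | 1
0 | 0 | 0 | 1 | 1 | 0
0 | 0 | 0 | 1 | 0 | 1
0 | 0 | 0 | 0 | 1 | 1
0 | 0 | 0 | 0 | 0 | 0
The formula is true on 24 of the 32 rows.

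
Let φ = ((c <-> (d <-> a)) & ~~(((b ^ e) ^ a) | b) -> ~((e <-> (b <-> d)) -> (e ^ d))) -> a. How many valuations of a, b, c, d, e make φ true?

a | b | c | d | e | φ
- | - | - | - | - | -
T | T | T | T | T | T
T | T | T | T | F | T
T | T | T | F | T | T
T | T | T | F | F | T
T | T | F | T | T | T
T | T | F | T | F | T
T | T | F | F | T | T
T | T | F | F | F | T
T | F | T | T | T | T
T | F | T | T | F | T
T | F | T | F | T | T
T | F | T | F | F | T
T | F | F | T | T | T
T | F | F | T | F | T
T | F | F | F | T | T
T | F | F | F | F | T
F | T | T | T | T | F
F | T | T | T | F | F
F | T | T | F | T | T
F | T | T | F | F | F
F | T | F | T | T | F
F | T | F | T | F | T
F | T | F | F | T | F
F | T | F | F | F | F
F | F | T | T | T | F
F | F | T | T | F | F
F | F | T | F | T | T
F | F | T | F | F | F
F | F | F | T | T | T
F | F | F | T | F | F
F | F | F | F | T | F
F | F | F | F | F | F
The formula is true on 20 of the 32 rows.

20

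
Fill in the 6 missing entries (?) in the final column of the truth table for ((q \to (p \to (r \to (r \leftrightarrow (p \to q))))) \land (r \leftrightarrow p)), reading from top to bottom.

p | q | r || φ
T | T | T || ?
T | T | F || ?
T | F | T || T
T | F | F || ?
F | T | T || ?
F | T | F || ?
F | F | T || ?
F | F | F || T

Row p=T, q=T, r=T: (q \to (p \to (r \to (r \leftrightarrow (p \to q))))) = T, (r \leftrightarrow p) = T, so the formula = T.
Row p=T, q=T, r=F: (q \to (p \to (r \to (r \leftrightarrow (p \to q))))) = T, (r \leftrightarrow p) = F, so the formula = F.
Row p=T, q=F, r=F: (q \to (p \to (r \to (r \leftrightarrow (p \to q))))) = T, (r \leftrightarrow p) = F, so the formula = F.
Row p=F, q=T, r=T: (q \to (p \to (r \to (r \leftrightarrow (p \to q))))) = T, (r \leftrightarrow p) = F, so the formula = F.
Row p=F, q=T, r=F: (q \to (p \to (r \to (r \leftrightarrow (p \to q))))) = T, (r \leftrightarrow p) = T, so the formula = T.
Row p=F, q=F, r=T: (q \to (p \to (r \to (r \leftrightarrow (p \to q))))) = T, (r \leftrightarrow p) = F, so the formula = F.

T, F, F, F, T, F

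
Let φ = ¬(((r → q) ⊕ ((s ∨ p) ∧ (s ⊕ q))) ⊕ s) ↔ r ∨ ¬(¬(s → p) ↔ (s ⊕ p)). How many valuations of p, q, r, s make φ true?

12

p | q | r | s || φ
0 | 0 | 0 | 0 || 1
0 | 0 | 0 | 1 || 1
0 | 0 | 1 | 0 || 1
0 | 0 | 1 | 1 || 1
0 | 1 | 0 | 0 || 1
0 | 1 | 0 | 1 || 0
0 | 1 | 1 | 0 || 0
0 | 1 | 1 | 1 || 1
1 | 0 | 0 | 0 || 0
1 | 0 | 0 | 1 || 1
1 | 0 | 1 | 0 || 1
1 | 0 | 1 | 1 || 1
1 | 1 | 0 | 0 || 1
1 | 1 | 0 | 1 || 0
1 | 1 | 1 | 0 || 1
1 | 1 | 1 | 1 || 1
The formula is true on 12 of the 16 rows.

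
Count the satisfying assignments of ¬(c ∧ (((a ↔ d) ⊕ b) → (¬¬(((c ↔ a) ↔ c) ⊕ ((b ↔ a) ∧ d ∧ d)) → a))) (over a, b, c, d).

a  b  c  d  |  φ
F  F  F  F  |  T
F  F  F  T  |  T
F  F  T  F  |  F
F  F  T  T  |  F
F  T  F  F  |  T
F  T  F  T  |  T
F  T  T  F  |  F
F  T  T  T  |  F
T  F  F  F  |  T
T  F  F  T  |  T
T  F  T  F  |  F
T  F  T  T  |  F
T  T  F  F  |  T
T  T  F  T  |  T
T  T  T  F  |  F
T  T  T  T  |  F
The formula is true on 8 of the 16 rows.

8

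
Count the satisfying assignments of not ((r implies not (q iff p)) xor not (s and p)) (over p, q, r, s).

10

p  q  r  s  |  (q iff p)  not (q iff p)  (r implies not (q iff p))  (s and p)  not (s and p)  φ
T  T  T  T  |      T            F                    F                  T            F        T
T  T  T  F  |      T            F                    F                  F            T        F
T  T  F  T  |      T            F                    T                  T            F        F
T  T  F  F  |      T            F                    T                  F            T        T
T  F  T  T  |      F            T                    T                  T            F        F
T  F  T  F  |      F            T                    T                  F            T        T
T  F  F  T  |      F            T                    T                  T            F        F
T  F  F  F  |      F            T                    T                  F            T        T
F  T  T  T  |      F            T                    T                  F            T        T
F  T  T  F  |      F            T                    T                  F            T        T
F  T  F  T  |      F            T                    T                  F            T        T
F  T  F  F  |      F            T                    T                  F            T        T
F  F  T  T  |      T            F                    F                  F            T        F
F  F  T  F  |      T            F                    F                  F            T        F
F  F  F  T  |      T            F                    T                  F            T        T
F  F  F  F  |      T            F                    T                  F            T        T
The formula is true on 10 of the 16 rows.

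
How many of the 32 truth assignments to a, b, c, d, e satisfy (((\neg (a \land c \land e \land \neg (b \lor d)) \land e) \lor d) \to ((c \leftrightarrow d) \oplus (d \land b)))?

a | b | c | d | e || φ
1 | 1 | 1 | 1 | 1 || 0
1 | 1 | 1 | 1 | 0 || 0
1 | 1 | 1 | 0 | 1 || 0
1 | 1 | 1 | 0 | 0 || 1
1 | 1 | 0 | 1 | 1 || 1
1 | 1 | 0 | 1 | 0 || 1
1 | 1 | 0 | 0 | 1 || 1
1 | 1 | 0 | 0 | 0 || 1
1 | 0 | 1 | 1 | 1 || 1
1 | 0 | 1 | 1 | 0 || 1
1 | 0 | 1 | 0 | 1 || 1
1 | 0 | 1 | 0 | 0 || 1
1 | 0 | 0 | 1 | 1 || 0
1 | 0 | 0 | 1 | 0 || 0
1 | 0 | 0 | 0 | 1 || 1
1 | 0 | 0 | 0 | 0 || 1
0 | 1 | 1 | 1 | 1 || 0
0 | 1 | 1 | 1 | 0 || 0
0 | 1 | 1 | 0 | 1 || 0
0 | 1 | 1 | 0 | 0 || 1
0 | 1 | 0 | 1 | 1 || 1
0 | 1 | 0 | 1 | 0 || 1
0 | 1 | 0 | 0 | 1 || 1
0 | 1 | 0 | 0 | 0 || 1
0 | 0 | 1 | 1 | 1 || 1
0 | 0 | 1 | 1 | 0 || 1
0 | 0 | 1 | 0 | 1 || 0
0 | 0 | 1 | 0 | 0 || 1
0 | 0 | 0 | 1 | 1 || 0
0 | 0 | 0 | 1 | 0 || 0
0 | 0 | 0 | 0 | 1 || 1
0 | 0 | 0 | 0 | 0 || 1
The formula is true on 21 of the 32 rows.

21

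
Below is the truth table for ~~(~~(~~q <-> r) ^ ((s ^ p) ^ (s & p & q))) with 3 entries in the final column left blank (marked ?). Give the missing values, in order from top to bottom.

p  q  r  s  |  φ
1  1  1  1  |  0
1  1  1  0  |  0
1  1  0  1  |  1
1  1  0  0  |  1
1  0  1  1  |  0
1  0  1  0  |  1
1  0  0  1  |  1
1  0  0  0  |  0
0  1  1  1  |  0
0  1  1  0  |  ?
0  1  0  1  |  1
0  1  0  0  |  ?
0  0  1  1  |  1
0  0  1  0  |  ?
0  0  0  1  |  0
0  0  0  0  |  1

Row p=0, q=1, r=1, s=0: (~~(~~q <-> r) ^ ((s ^ p) ^ (s & p & q))) = 1, ~(~~(~~q <-> r) ^ ((s ^ p) ^ (s & p & q))) = 0, so the formula = 1.
Row p=0, q=1, r=0, s=0: (~~(~~q <-> r) ^ ((s ^ p) ^ (s & p & q))) = 0, ~(~~(~~q <-> r) ^ ((s ^ p) ^ (s & p & q))) = 1, so the formula = 0.
Row p=0, q=0, r=1, s=0: (~~(~~q <-> r) ^ ((s ^ p) ^ (s & p & q))) = 0, ~(~~(~~q <-> r) ^ ((s ^ p) ^ (s & p & q))) = 1, so the formula = 0.

1, 0, 0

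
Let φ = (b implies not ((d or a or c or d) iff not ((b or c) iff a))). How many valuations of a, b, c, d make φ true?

13

a | b | c | d || φ
T | T | T | T || T
T | T | T | F || T
T | T | F | T || T
T | T | F | F || T
T | F | T | T || T
T | F | T | F || T
T | F | F | T || T
T | F | F | F || T
F | T | T | T || F
F | T | T | F || F
F | T | F | T || F
F | T | F | F || T
F | F | T | T || T
F | F | T | F || T
F | F | F | T || T
F | F | F | F || T
The formula is true on 13 of the 16 rows.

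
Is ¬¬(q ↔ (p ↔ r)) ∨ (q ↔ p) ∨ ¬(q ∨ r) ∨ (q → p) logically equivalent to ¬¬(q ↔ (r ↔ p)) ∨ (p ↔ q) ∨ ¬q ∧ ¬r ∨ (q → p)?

p | q | r || φ | ψ
1 | 1 | 1 || 1 | 1
1 | 1 | 0 || 1 | 1
1 | 0 | 1 || 1 | 1
1 | 0 | 0 || 1 | 1
0 | 1 | 1 || 0 | 0
0 | 1 | 0 || 1 | 1
0 | 0 | 1 || 1 | 1
0 | 0 | 0 || 1 | 1
The columns for φ and ψ agree on every row, so they are logically equivalent.

equivalent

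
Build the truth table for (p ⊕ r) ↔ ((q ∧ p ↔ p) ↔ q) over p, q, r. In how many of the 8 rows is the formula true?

p | q | r | ((p ⊕ r) ↔ (((q ∧ p) ↔ p) ↔ q))
- | - | - | -------------------------------
1 | 1 | 1 |                0               
1 | 1 | 0 |                1               
1 | 0 | 1 |                0               
1 | 0 | 0 |                1               
0 | 1 | 1 |                1               
0 | 1 | 0 |                0               
0 | 0 | 1 |                0               
0 | 0 | 0 |                1               
The formula is true on 4 of the 8 rows.

4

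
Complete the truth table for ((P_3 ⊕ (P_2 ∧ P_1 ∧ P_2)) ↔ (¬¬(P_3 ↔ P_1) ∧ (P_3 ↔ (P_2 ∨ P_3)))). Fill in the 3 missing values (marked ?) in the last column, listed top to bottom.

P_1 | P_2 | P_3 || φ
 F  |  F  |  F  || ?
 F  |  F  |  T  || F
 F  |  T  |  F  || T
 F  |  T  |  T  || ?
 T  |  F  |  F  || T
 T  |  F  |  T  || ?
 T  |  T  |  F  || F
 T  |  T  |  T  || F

F, F, T

Row P_1=F, P_2=F, P_3=F: (P_3 ⊕ (P_2 ∧ P_1 ∧ P_2)) = F, (¬¬(P_3 ↔ P_1) ∧ (P_3 ↔ (P_2 ∨ P_3))) = T, so the formula = F.
Row P_1=F, P_2=T, P_3=T: (P_3 ⊕ (P_2 ∧ P_1 ∧ P_2)) = T, (¬¬(P_3 ↔ P_1) ∧ (P_3 ↔ (P_2 ∨ P_3))) = F, so the formula = F.
Row P_1=T, P_2=F, P_3=T: (P_3 ⊕ (P_2 ∧ P_1 ∧ P_2)) = T, (¬¬(P_3 ↔ P_1) ∧ (P_3 ↔ (P_2 ∨ P_3))) = T, so the formula = T.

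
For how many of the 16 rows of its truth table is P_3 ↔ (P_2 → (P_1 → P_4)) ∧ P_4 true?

P_1  P_2  P_3  P_4  |  (P_1 → P_4)  (P_2 → (P_1 → P_4))  ((P_2 → (P_1 → P_4)) ∧ P_4)  φ
 F    F    F    F   |       T                T                        F               T
 F    F    F    T   |       T                T                        T               F
 F    F    T    F   |       T                T                        F               F
 F    F    T    T   |       T                T                        T               T
 F    T    F    F   |       T                T                        F               T
 F    T    F    T   |       T                T                        T               F
 F    T    T    F   |       T                T                        F               F
 F    T    T    T   |       T                T                        T               T
 T    F    F    F   |       F                T                        F               T
 T    F    F    T   |       T                T                        T               F
 T    F    T    F   |       F                T                        F               F
 T    F    T    T   |       T                T                        T               T
 T    T    F    F   |       F                F                        F               T
 T    T    F    T   |       T                T                        T               F
 T    T    T    F   |       F                F                        F               F
 T    T    T    T   |       T                T                        T               T
The formula is true on 8 of the 16 rows.

8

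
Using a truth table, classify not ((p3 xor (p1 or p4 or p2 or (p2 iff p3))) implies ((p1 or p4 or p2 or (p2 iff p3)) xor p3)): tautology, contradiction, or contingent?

p1 | p2 | p3 | p4 | (p2 iff p3) | φ
-- | -- | -- | -- | ----------- | -
T  | T  | T  | T  |      T      | F
T  | T  | T  | F  |      T      | F
T  | T  | F  | T  |      F      | F
T  | T  | F  | F  |      F      | F
T  | F  | T  | T  |      F      | F
T  | F  | T  | F  |      F      | F
T  | F  | F  | T  |      T      | F
T  | F  | F  | F  |      T      | F
F  | T  | T  | T  |      T      | F
F  | T  | T  | F  |      T      | F
F  | T  | F  | T  |      F      | F
F  | T  | F  | F  |      F      | F
F  | F  | T  | T  |      F      | F
F  | F  | T  | F  |      F      | F
F  | F  | F  | T  |      T      | F
F  | F  | F  | F  |      T      | F
Every row is F, so the formula is a contradiction.

contradiction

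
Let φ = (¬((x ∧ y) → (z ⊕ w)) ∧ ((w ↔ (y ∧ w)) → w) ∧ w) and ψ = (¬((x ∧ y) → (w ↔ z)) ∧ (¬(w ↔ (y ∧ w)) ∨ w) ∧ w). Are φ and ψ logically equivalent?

not equivalent

x | y | z | w || φ | ψ
1 | 1 | 1 | 1 || 1 | 0
1 | 1 | 1 | 0 || 0 | 0
1 | 1 | 0 | 1 || 0 | 1
1 | 1 | 0 | 0 || 0 | 0
1 | 0 | 1 | 1 || 0 | 0
1 | 0 | 1 | 0 || 0 | 0
1 | 0 | 0 | 1 || 0 | 0
1 | 0 | 0 | 0 || 0 | 0
0 | 1 | 1 | 1 || 0 | 0
0 | 1 | 1 | 0 || 0 | 0
0 | 1 | 0 | 1 || 0 | 0
0 | 1 | 0 | 0 || 0 | 0
0 | 0 | 1 | 1 || 0 | 0
0 | 0 | 1 | 0 || 0 | 0
0 | 0 | 0 | 1 || 0 | 0
0 | 0 | 0 | 0 || 0 | 0
The columns differ at x=1, y=1, z=1, w=1 (φ=1, ψ=0), so they are not equivalent.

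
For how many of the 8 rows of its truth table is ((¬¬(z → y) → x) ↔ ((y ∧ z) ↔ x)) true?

3

x  y  z  |  φ
T  T  T  |  T
T  T  F  |  F
T  F  T  |  F
T  F  F  |  F
F  T  T  |  T
F  T  F  |  F
F  F  T  |  T
F  F  F  |  F
The formula is true on 3 of the 8 rows.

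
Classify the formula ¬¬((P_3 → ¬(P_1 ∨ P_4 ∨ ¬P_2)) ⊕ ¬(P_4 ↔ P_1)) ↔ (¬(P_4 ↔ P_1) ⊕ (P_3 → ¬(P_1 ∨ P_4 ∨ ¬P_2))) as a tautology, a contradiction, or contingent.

P_1  P_2  P_3  P_4  |  ¬P_2  (P_1 ∨ P_4 ∨ ¬P_2)  ¬(P_1 ∨ P_4 ∨ ¬P_2)  (P_3 → ¬(P_1 ∨ P_4 ∨ ¬P_2))  (P_4 ↔ P_1)  ¬(P_4 ↔ P_1)  φ
 1    1    1    1   |   0            1                    0                        0                    1            0        1
 1    1    1    0   |   0            1                    0                        0                    0            1        1
 1    1    0    1   |   0            1                    0                        1                    1            0        1
 1    1    0    0   |   0            1                    0                        1                    0            1        1
 1    0    1    1   |   1            1                    0                        0                    1            0        1
 1    0    1    0   |   1            1                    0                        0                    0            1        1
 1    0    0    1   |   1            1                    0                        1                    1            0        1
 1    0    0    0   |   1            1                    0                        1                    0            1        1
 0    1    1    1   |   0            1                    0                        0                    0            1        1
 0    1    1    0   |   0            0                    1                        1                    1            0        1
 0    1    0    1   |   0            1                    0                        1                    0            1        1
 0    1    0    0   |   0            0                    1                        1                    1            0        1
 0    0    1    1   |   1            1                    0                        0                    0            1        1
 0    0    1    0   |   1            1                    0                        0                    1            0        1
 0    0    0    1   |   1            1                    0                        1                    0            1        1
 0    0    0    0   |   1            1                    0                        1                    1            0        1
Every row is 1, so the formula is a tautology.

tautology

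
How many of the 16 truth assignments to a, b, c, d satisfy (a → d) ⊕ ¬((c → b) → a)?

  a   |   b   |   c   |   d   | (a → d) | (c → b) | ((c → b) → a) | ¬((c → b) → a) | ((a → d) ⊕ ¬((c → b) → a))
----- | ----- | ----- | ----- | ------- | ------- | ------------- | -------------- | --------------------------
 True |  True |  True |  True |   True  |   True  |      True     |     False      |            True           
 True |  True |  True | False |  False  |   True  |      True     |     False      |           False           
 True |  True | False |  True |   True  |   True  |      True     |     False      |            True           
 True |  True | False | False |  False  |   True  |      True     |     False      |           False           
 True | False |  True |  True |   True  |  False  |      True     |     False      |            True           
 True | False |  True | False |  False  |  False  |      True     |     False      |           False           
 True | False | False |  True |   True  |   True  |      True     |     False      |            True           
 True | False | False | False |  False  |   True  |      True     |     False      |           False           
False |  True |  True |  True |   True  |   True  |     False     |      True      |           False           
False |  True |  True | False |   True  |   True  |     False     |      True      |           False           
False |  True | False |  True |   True  |   True  |     False     |      True      |           False           
False |  True | False | False |   True  |   True  |     False     |      True      |           False           
False | False |  True |  True |   True  |  False  |      True     |     False      |            True           
False | False |  True | False |   True  |  False  |      True     |     False      |            True           
False | False | False |  True |   True  |   True  |     False     |      True      |           False           
False | False | False | False |   True  |   True  |     False     |      True      |           False           
The formula is true on 6 of the 16 rows.

6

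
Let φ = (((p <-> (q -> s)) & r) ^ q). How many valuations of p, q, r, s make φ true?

8

p | q | r | s | (q -> s) | (p <-> (q -> s)) | ((p <-> (q -> s)) & r) | (((p <-> (q -> s)) & r) ^ q)
- | - | - | - | -------- | ---------------- | ---------------------- | ----------------------------
1 | 1 | 1 | 1 |    1     |        1         |           1            |              0              
1 | 1 | 1 | 0 |    0     |        0         |           0            |              1              
1 | 1 | 0 | 1 |    1     |        1         |           0            |              1              
1 | 1 | 0 | 0 |    0     |        0         |           0            |              1              
1 | 0 | 1 | 1 |    1     |        1         |           1            |              1              
1 | 0 | 1 | 0 |    1     |        1         |           1            |              1              
1 | 0 | 0 | 1 |    1     |        1         |           0            |              0              
1 | 0 | 0 | 0 |    1     |        1         |           0            |              0              
0 | 1 | 1 | 1 |    1     |        0         |           0            |              1              
0 | 1 | 1 | 0 |    0     |        1         |           1            |              0              
0 | 1 | 0 | 1 |    1     |        0         |           0            |              1              
0 | 1 | 0 | 0 |    0     |        1         |           0            |              1              
0 | 0 | 1 | 1 |    1     |        0         |           0            |              0              
0 | 0 | 1 | 0 |    1     |        0         |           0            |              0              
0 | 0 | 0 | 1 |    1     |        0         |           0            |              0              
0 | 0 | 0 | 0 |    1     |        0         |           0            |              0              
The formula is true on 8 of the 16 rows.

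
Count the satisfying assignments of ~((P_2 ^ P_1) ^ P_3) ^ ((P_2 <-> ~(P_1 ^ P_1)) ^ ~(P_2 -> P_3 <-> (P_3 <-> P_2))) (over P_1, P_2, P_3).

P_1 | P_2 | P_3 || φ
 1  |  1  |  1  || 1
 1  |  1  |  0  || 0
 1  |  0  |  1  || 0
 1  |  0  |  0  || 0
 0  |  1  |  1  || 0
 0  |  1  |  0  || 1
 0  |  0  |  1  || 1
 0  |  0  |  0  || 1
The formula is true on 4 of the 8 rows.

4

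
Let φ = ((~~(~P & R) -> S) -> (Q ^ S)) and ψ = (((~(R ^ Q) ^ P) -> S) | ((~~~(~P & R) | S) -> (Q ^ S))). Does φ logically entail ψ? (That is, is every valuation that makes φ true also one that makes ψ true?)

yes

P | Q | R | S | φ | ψ
- | - | - | - | - | -
0 | 0 | 0 | 0 | 0 | 0
0 | 0 | 0 | 1 | 1 | 1
0 | 0 | 1 | 0 | 1 | 1
0 | 0 | 1 | 1 | 1 | 1
0 | 1 | 0 | 0 | 1 | 1
0 | 1 | 0 | 1 | 0 | 1
0 | 1 | 1 | 0 | 1 | 1
0 | 1 | 1 | 1 | 0 | 1
1 | 0 | 0 | 0 | 0 | 1
1 | 0 | 0 | 1 | 1 | 1
1 | 0 | 1 | 0 | 0 | 0
1 | 0 | 1 | 1 | 1 | 1
1 | 1 | 0 | 0 | 1 | 1
1 | 1 | 0 | 1 | 0 | 1
1 | 1 | 1 | 0 | 1 | 1
1 | 1 | 1 | 1 | 0 | 1
In every row where φ is true, ψ is also true, so φ ⊨ ψ.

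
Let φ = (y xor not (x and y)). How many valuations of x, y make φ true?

3

x | y || (y xor not (x and y))
0 | 0 ||           1          
0 | 1 ||           0          
1 | 0 ||           1          
1 | 1 ||           1          
The formula is true on 3 of the 4 rows.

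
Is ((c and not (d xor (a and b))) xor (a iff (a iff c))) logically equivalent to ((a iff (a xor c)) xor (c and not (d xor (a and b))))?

not equivalent

a | b | c | d || φ | ψ
0 | 0 | 0 | 0 || 0 | 1
0 | 0 | 0 | 1 || 0 | 1
0 | 0 | 1 | 0 || 0 | 1
0 | 0 | 1 | 1 || 1 | 0
0 | 1 | 0 | 0 || 0 | 1
0 | 1 | 0 | 1 || 0 | 1
0 | 1 | 1 | 0 || 0 | 1
0 | 1 | 1 | 1 || 1 | 0
1 | 0 | 0 | 0 || 0 | 1
1 | 0 | 0 | 1 || 0 | 1
1 | 0 | 1 | 0 || 0 | 1
1 | 0 | 1 | 1 || 1 | 0
1 | 1 | 0 | 0 || 0 | 1
1 | 1 | 0 | 1 || 0 | 1
1 | 1 | 1 | 0 || 1 | 0
1 | 1 | 1 | 1 || 0 | 1
The columns differ at a=0, b=0, c=0, d=0 (φ=0, ψ=1), so they are not equivalent.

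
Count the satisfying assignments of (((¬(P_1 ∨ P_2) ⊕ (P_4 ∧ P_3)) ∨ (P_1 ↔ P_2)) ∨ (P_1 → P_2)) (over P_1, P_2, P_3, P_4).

13

P_1 | P_2 | P_3 | P_4 | (P_1 ∨ P_2) | ¬(P_1 ∨ P_2) | (P_4 ∧ P_3) | (¬(P_1 ∨ P_2) ⊕ (P_4 ∧ P_3)) | (P_1 ↔ P_2) | (P_1 → P_2) | φ
--- | --- | --- | --- | ----------- | ------------ | ----------- | ---------------------------- | ----------- | ----------- | -
 T  |  T  |  T  |  T  |      T      |      F       |      T      |              T               |      T      |      T      | T
 T  |  T  |  T  |  F  |      T      |      F       |      F      |              F               |      T      |      T      | T
 T  |  T  |  F  |  T  |      T      |      F       |      F      |              F               |      T      |      T      | T
 T  |  T  |  F  |  F  |      T      |      F       |      F      |              F               |      T      |      T      | T
 T  |  F  |  T  |  T  |      T      |      F       |      T      |              T               |      F      |      F      | T
 T  |  F  |  T  |  F  |      T      |      F       |      F      |              F               |      F      |      F      | F
 T  |  F  |  F  |  T  |      T      |      F       |      F      |              F               |      F      |      F      | F
 T  |  F  |  F  |  F  |      T      |      F       |      F      |              F               |      F      |      F      | F
 F  |  T  |  T  |  T  |      T      |      F       |      T      |              T               |      F      |      T      | T
 F  |  T  |  T  |  F  |      T      |      F       |      F      |              F               |      F      |      T      | T
 F  |  T  |  F  |  T  |      T      |      F       |      F      |              F               |      F      |      T      | T
 F  |  T  |  F  |  F  |      T      |      F       |      F      |              F               |      F      |      T      | T
 F  |  F  |  T  |  T  |      F      |      T       |      T      |              F               |      T      |      T      | T
 F  |  F  |  T  |  F  |      F      |      T       |      F      |              T               |      T      |      T      | T
 F  |  F  |  F  |  T  |      F      |      T       |      F      |              T               |      T      |      T      | T
 F  |  F  |  F  |  F  |      F      |      T       |      F      |              T               |      T      |      T      | T
The formula is true on 13 of the 16 rows.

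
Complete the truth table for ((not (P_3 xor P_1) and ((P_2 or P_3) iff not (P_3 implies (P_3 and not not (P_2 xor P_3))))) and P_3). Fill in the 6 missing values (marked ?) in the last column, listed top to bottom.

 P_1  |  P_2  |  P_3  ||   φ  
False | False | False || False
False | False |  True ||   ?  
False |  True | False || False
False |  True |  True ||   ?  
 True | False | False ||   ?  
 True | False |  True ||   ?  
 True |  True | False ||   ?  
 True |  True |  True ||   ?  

False, False, False, False, False, True

Row P_1=False, P_2=False, P_3=True: (not (P_3 xor P_1) and ((P_2 or P_3) iff not (P_3 implies (P_3 and not not (P_2 xor P_3))))) = False, so the formula = False.
Row P_1=False, P_2=True, P_3=True: (not (P_3 xor P_1) and ((P_2 or P_3) iff not (P_3 implies (P_3 and not not (P_2 xor P_3))))) = False, so the formula = False.
Row P_1=True, P_2=False, P_3=False: (not (P_3 xor P_1) and ((P_2 or P_3) iff not (P_3 implies (P_3 and not not (P_2 xor P_3))))) = False, so the formula = False.
Row P_1=True, P_2=False, P_3=True: (not (P_3 xor P_1) and ((P_2 or P_3) iff not (P_3 implies (P_3 and not not (P_2 xor P_3))))) = False, so the formula = False.
Row P_1=True, P_2=True, P_3=False: (not (P_3 xor P_1) and ((P_2 or P_3) iff not (P_3 implies (P_3 and not not (P_2 xor P_3))))) = False, so the formula = False.
Row P_1=True, P_2=True, P_3=True: (not (P_3 xor P_1) and ((P_2 or P_3) iff not (P_3 implies (P_3 and not not (P_2 xor P_3))))) = True, so the formula = True.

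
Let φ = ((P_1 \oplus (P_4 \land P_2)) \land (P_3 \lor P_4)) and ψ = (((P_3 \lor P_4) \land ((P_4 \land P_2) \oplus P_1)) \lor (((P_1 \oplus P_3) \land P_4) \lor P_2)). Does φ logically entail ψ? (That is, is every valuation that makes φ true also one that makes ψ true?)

P_1 | P_2 | P_3 | P_4 || φ | ψ
 T  |  T  |  T  |  T  || F | T
 T  |  T  |  T  |  F  || T | T
 T  |  T  |  F  |  T  || F | T
 T  |  T  |  F  |  F  || F | T
 T  |  F  |  T  |  T  || T | T
 T  |  F  |  T  |  F  || T | T
 T  |  F  |  F  |  T  || T | T
 T  |  F  |  F  |  F  || F | F
 F  |  T  |  T  |  T  || T | T
 F  |  T  |  T  |  F  || F | T
 F  |  T  |  F  |  T  || T | T
 F  |  T  |  F  |  F  || F | T
 F  |  F  |  T  |  T  || F | T
 F  |  F  |  T  |  F  || F | F
 F  |  F  |  F  |  T  || F | F
 F  |  F  |  F  |  F  || F | F
In every row where φ is true, ψ is also true, so φ ⊨ ψ.

yes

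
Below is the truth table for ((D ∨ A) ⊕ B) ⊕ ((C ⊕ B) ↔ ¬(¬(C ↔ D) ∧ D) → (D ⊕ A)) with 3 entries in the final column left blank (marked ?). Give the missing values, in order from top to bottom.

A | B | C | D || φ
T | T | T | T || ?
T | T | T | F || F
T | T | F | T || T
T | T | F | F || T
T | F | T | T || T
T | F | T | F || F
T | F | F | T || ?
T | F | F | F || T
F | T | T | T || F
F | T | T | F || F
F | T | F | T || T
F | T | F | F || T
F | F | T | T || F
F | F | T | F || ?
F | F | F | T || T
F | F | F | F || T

Row A=T, B=T, C=T, D=T: ((D ∨ A) ⊕ B) = F, ((C ⊕ B) ↔ ¬(¬(C ↔ D) ∧ D) → (D ⊕ A)) = T, so the formula = T.
Row A=T, B=F, C=F, D=T: ((D ∨ A) ⊕ B) = T, ((C ⊕ B) ↔ ¬(¬(C ↔ D) ∧ D) → (D ⊕ A)) = F, so the formula = T.
Row A=F, B=F, C=T, D=F: ((D ∨ A) ⊕ B) = F, ((C ⊕ B) ↔ ¬(¬(C ↔ D) ∧ D) → (D ⊕ A)) = F, so the formula = F.

T, T, F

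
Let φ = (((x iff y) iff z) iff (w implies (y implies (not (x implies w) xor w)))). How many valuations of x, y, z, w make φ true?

8

x | y | z | w | φ
- | - | - | - | -
F | F | F | F | F
F | F | F | T | F
F | F | T | F | T
F | F | T | T | T
F | T | F | F | T
F | T | F | T | T
F | T | T | F | F
F | T | T | T | F
T | F | F | F | T
T | F | F | T | T
T | F | T | F | F
T | F | T | T | F
T | T | F | F | F
T | T | F | T | F
T | T | T | F | T
T | T | T | T | T
The formula is true on 8 of the 16 rows.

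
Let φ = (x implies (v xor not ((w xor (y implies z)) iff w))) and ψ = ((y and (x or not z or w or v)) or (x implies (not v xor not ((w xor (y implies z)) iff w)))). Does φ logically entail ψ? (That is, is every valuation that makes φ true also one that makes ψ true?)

x | y | z | w | v | φ | ψ
- | - | - | - | - | - | -
0 | 0 | 0 | 0 | 0 | 1 | 1
0 | 0 | 0 | 0 | 1 | 1 | 1
0 | 0 | 0 | 1 | 0 | 1 | 1
0 | 0 | 0 | 1 | 1 | 1 | 1
0 | 0 | 1 | 0 | 0 | 1 | 1
0 | 0 | 1 | 0 | 1 | 1 | 1
0 | 0 | 1 | 1 | 0 | 1 | 1
0 | 0 | 1 | 1 | 1 | 1 | 1
0 | 1 | 0 | 0 | 0 | 1 | 1
0 | 1 | 0 | 0 | 1 | 1 | 1
0 | 1 | 0 | 1 | 0 | 1 | 1
0 | 1 | 0 | 1 | 1 | 1 | 1
0 | 1 | 1 | 0 | 0 | 1 | 1
0 | 1 | 1 | 0 | 1 | 1 | 1
0 | 1 | 1 | 1 | 0 | 1 | 1
0 | 1 | 1 | 1 | 1 | 1 | 1
1 | 0 | 0 | 0 | 0 | 1 | 0
1 | 0 | 0 | 0 | 1 | 0 | 1
1 | 0 | 0 | 1 | 0 | 1 | 0
1 | 0 | 0 | 1 | 1 | 0 | 1
1 | 0 | 1 | 0 | 0 | 1 | 0
1 | 0 | 1 | 0 | 1 | 0 | 1
1 | 0 | 1 | 1 | 0 | 1 | 0
1 | 0 | 1 | 1 | 1 | 0 | 1
1 | 1 | 0 | 0 | 0 | 0 | 1
1 | 1 | 0 | 0 | 1 | 1 | 1
1 | 1 | 0 | 1 | 0 | 0 | 1
1 | 1 | 0 | 1 | 1 | 1 | 1
1 | 1 | 1 | 0 | 0 | 1 | 1
1 | 1 | 1 | 0 | 1 | 0 | 1
1 | 1 | 1 | 1 | 0 | 1 | 1
1 | 1 | 1 | 1 | 1 | 0 | 1
At x=1, y=0, z=0, w=0, v=0 we have φ true but ψ false, so φ does not entail ψ.

no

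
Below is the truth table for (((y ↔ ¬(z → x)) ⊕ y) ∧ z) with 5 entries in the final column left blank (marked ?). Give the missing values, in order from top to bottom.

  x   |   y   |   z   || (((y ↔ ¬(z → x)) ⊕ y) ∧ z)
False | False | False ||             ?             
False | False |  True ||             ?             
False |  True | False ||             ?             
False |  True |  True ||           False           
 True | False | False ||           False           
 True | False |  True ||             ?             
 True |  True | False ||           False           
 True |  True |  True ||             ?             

False, False, False, True, True

Row x=False, y=False, z=False: ((y ↔ ¬(z → x)) ⊕ y) = True, so (((y ↔ ¬(z → x)) ⊕ y) ∧ z) = False.
Row x=False, y=False, z=True: ((y ↔ ¬(z → x)) ⊕ y) = False, so (((y ↔ ¬(z → x)) ⊕ y) ∧ z) = False.
Row x=False, y=True, z=False: ((y ↔ ¬(z → x)) ⊕ y) = True, so (((y ↔ ¬(z → x)) ⊕ y) ∧ z) = False.
Row x=True, y=False, z=True: ((y ↔ ¬(z → x)) ⊕ y) = True, so (((y ↔ ¬(z → x)) ⊕ y) ∧ z) = True.
Row x=True, y=True, z=True: ((y ↔ ¬(z → x)) ⊕ y) = True, so (((y ↔ ¬(z → x)) ⊕ y) ∧ z) = True.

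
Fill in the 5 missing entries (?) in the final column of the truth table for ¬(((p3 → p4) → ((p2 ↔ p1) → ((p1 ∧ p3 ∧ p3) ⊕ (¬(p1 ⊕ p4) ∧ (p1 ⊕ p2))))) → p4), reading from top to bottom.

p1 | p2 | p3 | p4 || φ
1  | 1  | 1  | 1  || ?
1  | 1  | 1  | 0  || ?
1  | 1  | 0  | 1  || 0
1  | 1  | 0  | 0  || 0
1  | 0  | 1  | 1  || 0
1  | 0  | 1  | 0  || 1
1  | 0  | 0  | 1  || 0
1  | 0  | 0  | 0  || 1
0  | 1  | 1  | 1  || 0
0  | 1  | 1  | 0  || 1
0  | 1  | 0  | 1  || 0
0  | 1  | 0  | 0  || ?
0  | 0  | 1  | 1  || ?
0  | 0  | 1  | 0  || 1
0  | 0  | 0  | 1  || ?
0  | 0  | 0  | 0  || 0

0, 1, 1, 0, 0

Row p1=1, p2=1, p3=1, p4=1: ((p3 → p4) → ((p2 ↔ p1) → ((p1 ∧ p3 ∧ p3) ⊕ (¬(p1 ⊕ p4) ∧ (p1 ⊕ p2))))) = 1, (((p3 → p4) → ((p2 ↔ p1) → ((p1 ∧ p3 ∧ p3) ⊕ (¬(p1 ⊕ p4) ∧ (p1 ⊕ p2))))) → p4) = 1, so the formula = 0.
Row p1=1, p2=1, p3=1, p4=0: ((p3 → p4) → ((p2 ↔ p1) → ((p1 ∧ p3 ∧ p3) ⊕ (¬(p1 ⊕ p4) ∧ (p1 ⊕ p2))))) = 1, (((p3 → p4) → ((p2 ↔ p1) → ((p1 ∧ p3 ∧ p3) ⊕ (¬(p1 ⊕ p4) ∧ (p1 ⊕ p2))))) → p4) = 0, so the formula = 1.
Row p1=0, p2=1, p3=0, p4=0: ((p3 → p4) → ((p2 ↔ p1) → ((p1 ∧ p3 ∧ p3) ⊕ (¬(p1 ⊕ p4) ∧ (p1 ⊕ p2))))) = 1, (((p3 → p4) → ((p2 ↔ p1) → ((p1 ∧ p3 ∧ p3) ⊕ (¬(p1 ⊕ p4) ∧ (p1 ⊕ p2))))) → p4) = 0, so the formula = 1.
Row p1=0, p2=0, p3=1, p4=1: ((p3 → p4) → ((p2 ↔ p1) → ((p1 ∧ p3 ∧ p3) ⊕ (¬(p1 ⊕ p4) ∧ (p1 ⊕ p2))))) = 0, (((p3 → p4) → ((p2 ↔ p1) → ((p1 ∧ p3 ∧ p3) ⊕ (¬(p1 ⊕ p4) ∧ (p1 ⊕ p2))))) → p4) = 1, so the formula = 0.
Row p1=0, p2=0, p3=0, p4=1: ((p3 → p4) → ((p2 ↔ p1) → ((p1 ∧ p3 ∧ p3) ⊕ (¬(p1 ⊕ p4) ∧ (p1 ⊕ p2))))) = 0, (((p3 → p4) → ((p2 ↔ p1) → ((p1 ∧ p3 ∧ p3) ⊕ (¬(p1 ⊕ p4) ∧ (p1 ⊕ p2))))) → p4) = 1, so the formula = 0.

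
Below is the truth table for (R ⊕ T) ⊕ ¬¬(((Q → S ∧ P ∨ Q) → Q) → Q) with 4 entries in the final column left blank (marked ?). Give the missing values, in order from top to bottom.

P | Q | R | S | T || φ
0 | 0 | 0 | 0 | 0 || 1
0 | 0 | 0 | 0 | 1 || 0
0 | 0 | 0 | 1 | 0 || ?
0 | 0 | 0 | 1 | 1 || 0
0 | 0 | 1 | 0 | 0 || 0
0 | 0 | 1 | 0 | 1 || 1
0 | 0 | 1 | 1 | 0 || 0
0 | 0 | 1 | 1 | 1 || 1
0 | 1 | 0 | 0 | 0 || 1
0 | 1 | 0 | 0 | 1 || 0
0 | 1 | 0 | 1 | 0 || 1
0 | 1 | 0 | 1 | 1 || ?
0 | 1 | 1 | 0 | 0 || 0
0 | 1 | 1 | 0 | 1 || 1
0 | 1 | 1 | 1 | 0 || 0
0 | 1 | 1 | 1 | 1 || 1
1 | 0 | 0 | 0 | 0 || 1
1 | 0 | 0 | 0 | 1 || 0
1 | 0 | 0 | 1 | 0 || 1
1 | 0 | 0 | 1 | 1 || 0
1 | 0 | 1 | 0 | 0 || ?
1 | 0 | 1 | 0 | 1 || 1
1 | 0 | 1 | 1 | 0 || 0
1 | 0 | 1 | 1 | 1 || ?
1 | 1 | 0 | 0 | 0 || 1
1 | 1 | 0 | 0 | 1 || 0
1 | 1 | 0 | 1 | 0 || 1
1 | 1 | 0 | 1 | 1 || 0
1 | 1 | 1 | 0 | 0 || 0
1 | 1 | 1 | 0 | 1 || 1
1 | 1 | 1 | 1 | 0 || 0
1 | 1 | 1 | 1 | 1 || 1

Row P=0, Q=0, R=0, S=1, T=0: (R ⊕ T) = 0, ¬¬(((Q → S ∧ P ∨ Q) → Q) → Q) = 1, so the formula = 1.
Row P=0, Q=1, R=0, S=1, T=1: (R ⊕ T) = 1, ¬¬(((Q → S ∧ P ∨ Q) → Q) → Q) = 1, so the formula = 0.
Row P=1, Q=0, R=1, S=0, T=0: (R ⊕ T) = 1, ¬¬(((Q → S ∧ P ∨ Q) → Q) → Q) = 1, so the formula = 0.
Row P=1, Q=0, R=1, S=1, T=1: (R ⊕ T) = 0, ¬¬(((Q → S ∧ P ∨ Q) → Q) → Q) = 1, so the formula = 1.

1, 0, 0, 1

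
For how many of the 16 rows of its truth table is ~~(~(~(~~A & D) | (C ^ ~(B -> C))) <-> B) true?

A | B | C | D | ~A | ~~A | (~~A & D) | ~(~~A & D) | (B -> C) | ~(B -> C) | (C ^ ~(B -> C)) | φ
- | - | - | - | -- | --- | --------- | ---------- | -------- | --------- | --------------- | -
T | T | T | T | F  |  T  |     T     |     F      |    T     |     F     |        T        | F
T | T | T | F | F  |  T  |     F     |     T      |    T     |     F     |        T        | F
T | T | F | T | F  |  T  |     T     |     F      |    F     |     T     |        T        | F
T | T | F | F | F  |  T  |     F     |     T      |    F     |     T     |        T        | F
T | F | T | T | F  |  T  |     T     |     F      |    T     |     F     |        T        | T
T | F | T | F | F  |  T  |     F     |     T      |    T     |     F     |        T        | T
T | F | F | T | F  |  T  |     T     |     F      |    T     |     F     |        F        | F
T | F | F | F | F  |  T  |     F     |     T      |    T     |     F     |        F        | T
F | T | T | T | T  |  F  |     F     |     T      |    T     |     F     |        T        | F
F | T | T | F | T  |  F  |     F     |     T      |    T     |     F     |        T        | F
F | T | F | T | T  |  F  |     F     |     T      |    F     |     T     |        T        | F
F | T | F | F | T  |  F  |     F     |     T      |    F     |     T     |        T        | F
F | F | T | T | T  |  F  |     F     |     T      |    T     |     F     |        T        | T
F | F | T | F | T  |  F  |     F     |     T      |    T     |     F     |        T        | T
F | F | F | T | T  |  F  |     F     |     T      |    T     |     F     |        F        | T
F | F | F | F | T  |  F  |     F     |     T      |    T     |     F     |        F        | T
The formula is true on 7 of the 16 rows.

7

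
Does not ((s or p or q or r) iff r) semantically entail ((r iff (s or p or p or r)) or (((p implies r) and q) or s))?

no

p | q | r | s || φ | ψ
0 | 0 | 0 | 0 || 0 | 1
0 | 0 | 0 | 1 || 1 | 1
0 | 0 | 1 | 0 || 0 | 1
0 | 0 | 1 | 1 || 0 | 1
0 | 1 | 0 | 0 || 1 | 1
0 | 1 | 0 | 1 || 1 | 1
0 | 1 | 1 | 0 || 0 | 1
0 | 1 | 1 | 1 || 0 | 1
1 | 0 | 0 | 0 || 1 | 0
1 | 0 | 0 | 1 || 1 | 1
1 | 0 | 1 | 0 || 0 | 1
1 | 0 | 1 | 1 || 0 | 1
1 | 1 | 0 | 0 || 1 | 0
1 | 1 | 0 | 1 || 1 | 1
1 | 1 | 1 | 0 || 0 | 1
1 | 1 | 1 | 1 || 0 | 1
At p=1, q=0, r=0, s=0 we have φ true but ψ false, so φ does not entail ψ.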